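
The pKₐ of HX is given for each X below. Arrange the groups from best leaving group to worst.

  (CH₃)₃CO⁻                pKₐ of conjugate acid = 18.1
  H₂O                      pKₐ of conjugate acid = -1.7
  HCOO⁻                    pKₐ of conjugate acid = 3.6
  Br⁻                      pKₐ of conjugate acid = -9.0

Lower conjugate-acid pKₐ ⇒ weaker base ⇒ better leaving group.
Sorting by the given values: Br⁻ (-9.0), H₂O (-1.7), HCOO⁻ (3.6), (CH₃)₃CO⁻ (18.1).

Br⁻ > H₂O > HCOO⁻ > (CH₃)₃CO⁻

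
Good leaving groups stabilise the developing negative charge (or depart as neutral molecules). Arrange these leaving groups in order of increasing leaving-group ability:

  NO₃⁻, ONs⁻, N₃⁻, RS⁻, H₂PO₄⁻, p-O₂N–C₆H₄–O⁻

RS⁻ < p-O₂N–C₆H₄–O⁻ < N₃⁻ < H₂PO₄⁻ < NO₃⁻ < ONs⁻

A good leaving group is a weak base: the lower the pKₐ of its conjugate acid, the more readily it departs.
ONs⁻: pKₐ(p-O₂NC₆H₄SO₃H) ≈ -3.5 — p-nitro group further stabilises the sulfonate
NO₃⁻: pKₐ(HNO₃) ≈ -1.3
H₂PO₄⁻: pKₐ(H₃PO₄) ≈ 2.1
N₃⁻: pKₐ(HN₃) ≈ 4.7
p-O₂N–C₆H₄–O⁻: pKₐ(p-nitrophenol) ≈ 7.2 — nitro group delocalises the charge; the classic chromogenic LG
RS⁻: pKₐ(RSH (a thiol)) ≈ 10.5 — moderately basic; rarely leaves without activation
The question asks for worst first, so the sequence is read in increasing leaving-group ability.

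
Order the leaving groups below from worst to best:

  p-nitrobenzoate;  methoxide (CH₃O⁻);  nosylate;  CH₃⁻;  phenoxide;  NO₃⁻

A good leaving group is a weak base: the lower the pKₐ of its conjugate acid, the more readily it departs.
nosylate: pKₐ(p-O₂NC₆H₄SO₃H) ≈ -3.5
NO₃⁻: pKₐ(HNO₃) ≈ -1.3 — resonance-delocalised over three oxygens
p-nitrobenzoate: pKₐ(p-nitrobenzoic acid) ≈ 3.4
phenoxide: pKₐ(C₆H₅OH (phenol)) ≈ 10 — resonance into the ring helps, but still a poor LG
methoxide (CH₃O⁻): pKₐ(CH₃OH) ≈ 15.5 — strong base; alkoxides do not leave unassisted
CH₃⁻: pKₐ(CH₄) ≈ 48 — unstabilised carbanion; the worst conceivable leaving group
Reversing gives the worst-to-best order requested.

CH₃⁻ < methoxide (CH₃O⁻) < phenoxide < p-nitrobenzoate < NO₃⁻ < nosylate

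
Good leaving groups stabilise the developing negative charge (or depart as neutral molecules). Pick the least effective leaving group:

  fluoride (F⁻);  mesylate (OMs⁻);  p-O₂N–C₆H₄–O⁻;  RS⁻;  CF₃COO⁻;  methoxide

methoxide

mesylate (OMs⁻): pKₐ(CH₃SO₃H (MsOH)) ≈ -1.9
CF₃COO⁻: pKₐ(CF₃COOH) ≈ 0.2
fluoride (F⁻): pKₐ(HF) ≈ 3.2
p-O₂N–C₆H₄–O⁻: pKₐ(p-nitrophenol) ≈ 7.2
RS⁻: pKₐ(RSH (a thiol)) ≈ 10.5
methoxide: pKₐ(CH₃OH) ≈ 15.5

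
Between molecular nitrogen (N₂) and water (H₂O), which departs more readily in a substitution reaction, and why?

molecular nitrogen (N₂) is the better leaving group.
N₂ is the ultimate leaving group — it departs as an exceptionally stable neutral molecule, whereas water (H₂O) (pKₐ(H₃O⁺) ≈ -1.7) is far more basic.

molecular nitrogen (N₂)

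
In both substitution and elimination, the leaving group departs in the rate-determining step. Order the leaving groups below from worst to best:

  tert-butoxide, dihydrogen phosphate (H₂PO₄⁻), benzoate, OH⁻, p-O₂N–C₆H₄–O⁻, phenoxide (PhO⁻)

tert-butoxide < OH⁻ < phenoxide (PhO⁻) < p-O₂N–C₆H₄–O⁻ < benzoate < dihydrogen phosphate (H₂PO₄⁻)

Leaving-group ability tracks the stability of the departed species; conjugate-acid pKₐ is the usual yardstick (lower pKₐ → better LG).
dihydrogen phosphate (H₂PO₄⁻): pKₐ(H₃PO₄) ≈ 2.1
benzoate: pKₐ(C₆H₅COOH) ≈ 4.2 — aryl carboxylate
p-O₂N–C₆H₄–O⁻: pKₐ(p-nitrophenol) ≈ 7.2 — nitro group delocalises the charge; the classic chromogenic LG
phenoxide (PhO⁻): pKₐ(C₆H₅OH (phenol)) ≈ 10 — resonance into the ring helps, but still a poor LG
OH⁻: pKₐ(H₂O) ≈ 15.7 — strong base; essentially never leaves without prior activation
tert-butoxide: pKₐ(t-BuOH) ≈ 18 — bulky, strongly basic alkoxide
Reversing gives the worst-to-best order requested.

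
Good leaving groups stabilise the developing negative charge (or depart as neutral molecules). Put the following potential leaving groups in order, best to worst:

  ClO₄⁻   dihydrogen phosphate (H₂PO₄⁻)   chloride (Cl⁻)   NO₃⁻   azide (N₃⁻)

ClO₄⁻ > chloride (Cl⁻) > NO₃⁻ > dihydrogen phosphate (H₂PO₄⁻) > azide (N₃⁻)

Leaving-group ability tracks the stability of the departed species; conjugate-acid pKₐ is the usual yardstick (lower pKₐ → better LG).
ClO₄⁻: pKₐ(HClO₄) ≈ -10
chloride (Cl⁻): pKₐ(HCl) ≈ -7 — moderately weak base
NO₃⁻: pKₐ(HNO₃) ≈ -1.3 — resonance-delocalised over three oxygens
dihydrogen phosphate (H₂PO₄⁻): pKₐ(H₃PO₄) ≈ 2.1
azide (N₃⁻): pKₐ(HN₃) ≈ 4.7 — linear, resonance-stabilised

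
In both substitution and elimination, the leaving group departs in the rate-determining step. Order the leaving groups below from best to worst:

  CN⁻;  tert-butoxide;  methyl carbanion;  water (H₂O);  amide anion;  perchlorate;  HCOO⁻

perchlorate: pKₐ(HClO₄) ≈ -10
water (H₂O): pKₐ(H₃O⁺) ≈ -1.7
HCOO⁻: pKₐ(HCOOH) ≈ 3.8
CN⁻: pKₐ(HCN) ≈ 9.2
tert-butoxide: pKₐ(t-BuOH) ≈ 18
amide anion: pKₐ(NH₃) ≈ 38
methyl carbanion: pKₐ(CH₄) ≈ 48

perchlorate > water (H₂O) > HCOO⁻ > CN⁻ > tert-butoxide > amide anion > methyl carbanion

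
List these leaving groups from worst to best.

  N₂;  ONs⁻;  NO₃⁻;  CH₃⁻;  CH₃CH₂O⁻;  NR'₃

A good leaving group is a weak base: the lower the pKₐ of its conjugate acid, the more readily it departs.
N₂: no meaningful conjugate acid; N₂ departs as an exceptionally stable neutral molecule
ONs⁻: pKₐ(p-O₂NC₆H₄SO₃H) ≈ -3.5
NO₃⁻: pKₐ(HNO₃) ≈ -1.3
NR'₃: pKₐ(R'₃NH⁺) ≈ 10.7
CH₃CH₂O⁻: pKₐ(CH₃CH₂OH) ≈ 16
CH₃⁻: pKₐ(CH₄) ≈ 48
Reversing gives the worst-to-best order requested.

CH₃⁻ < CH₃CH₂O⁻ < NR'₃ < NO₃⁻ < ONs⁻ < N₂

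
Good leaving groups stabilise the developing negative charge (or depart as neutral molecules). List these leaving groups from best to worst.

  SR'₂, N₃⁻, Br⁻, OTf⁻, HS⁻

A good leaving group is a weak base: the lower the pKₐ of its conjugate acid, the more readily it departs.
OTf⁻: pKₐ(CF₃SO₃H (triflic acid)) ≈ -14
Br⁻: pKₐ(HBr) ≈ -9 — weak base; good leaving group
SR'₂: pKₐ(R'₂SH⁺) ≈ -7 — neutral; leaves from a sulfonium salt (R–SR'₂⁺)
N₃⁻: pKₐ(HN₃) ≈ 4.7 — linear, resonance-stabilised
HS⁻: pKₐ(H₂S) ≈ 7 — larger and more polarisable than the oxygen analogue

OTf⁻ > Br⁻ > SR'₂ > N₃⁻ > HS⁻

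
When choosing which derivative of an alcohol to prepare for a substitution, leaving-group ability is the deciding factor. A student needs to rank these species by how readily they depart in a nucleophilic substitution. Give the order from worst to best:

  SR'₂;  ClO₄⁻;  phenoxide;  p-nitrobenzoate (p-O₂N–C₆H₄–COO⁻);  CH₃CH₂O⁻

ClO₄⁻: pKₐ(HClO₄) ≈ -10
SR'₂: pKₐ(R'₂SH⁺) ≈ -7
p-nitrobenzoate (p-O₂N–C₆H₄–COO⁻): pKₐ(p-nitrobenzoic acid) ≈ 3.4
phenoxide: pKₐ(C₆H₅OH (phenol)) ≈ 10
CH₃CH₂O⁻: pKₐ(CH₃CH₂OH) ≈ 16
Listed from poorest to best leaving group as asked.

CH₃CH₂O⁻ < phenoxide < p-nitrobenzoate (p-O₂N–C₆H₄–COO⁻) < SR'₂ < ClO₄⁻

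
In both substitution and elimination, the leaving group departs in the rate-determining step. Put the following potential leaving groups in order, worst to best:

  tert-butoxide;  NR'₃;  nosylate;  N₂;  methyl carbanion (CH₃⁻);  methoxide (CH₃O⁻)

The more stable X⁻ (or X) is on its own — i.e. the weaker a base it is — the better a leaving group it makes.
N₂: no meaningful conjugate acid; N₂ departs as an exceptionally stable neutral molecule
nosylate: pKₐ(p-O₂NC₆H₄SO₃H) ≈ -3.5 — p-nitro group further stabilises the sulfonate
NR'₃: pKₐ(R'₃NH⁺) ≈ 10.7
methoxide (CH₃O⁻): pKₐ(CH₃OH) ≈ 15.5
tert-butoxide: pKₐ(t-BuOH) ≈ 18
methyl carbanion (CH₃⁻): pKₐ(CH₄) ≈ 48
Reversing gives the worst-to-best order requested.

methyl carbanion (CH₃⁻) < tert-butoxide < methoxide (CH₃O⁻) < NR'₃ < nosylate < N₂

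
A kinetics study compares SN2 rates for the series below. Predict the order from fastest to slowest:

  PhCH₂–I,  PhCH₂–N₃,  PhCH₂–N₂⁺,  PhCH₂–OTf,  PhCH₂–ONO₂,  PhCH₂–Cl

PhCH₂–N₂⁺ > PhCH₂–OTf > PhCH₂–I > PhCH₂–Cl > PhCH₂–ONO₂ > PhCH₂–N₃

Same R in every case — rank the leaving groups.
The more stable X⁻ (or X) is on its own — i.e. the weaker a base it is — the better a leaving group it makes.
PhCH₂–N₂⁺ loses N₂: no meaningful conjugate acid; N₂ departs as an exceptionally stable neutral molecule
PhCH₂–OTf loses OTf⁻: pKₐ(CF₃SO₃H (triflic acid)) ≈ -14
PhCH₂–I loses I⁻: pKₐ(HI) ≈ -10
PhCH₂–Cl loses Cl⁻: pKₐ(HCl) ≈ -7
PhCH₂–ONO₂ loses NO₃⁻: pKₐ(HNO₃) ≈ -1.3
PhCH₂–N₃ loses N₃⁻: pKₐ(HN₃) ≈ 4.7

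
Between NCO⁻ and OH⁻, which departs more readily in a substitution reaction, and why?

NCO⁻ is the better leaving group.
pKₐ(HOCN) ≈ 3.5 versus pKₐ(H₂O) ≈ 15.7: NCO⁻ is the much weaker base.
Resonance between N and O.

NCO⁻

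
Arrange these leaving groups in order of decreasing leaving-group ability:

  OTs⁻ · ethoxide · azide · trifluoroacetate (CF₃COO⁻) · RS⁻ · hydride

OTs⁻ > trifluoroacetate (CF₃COO⁻) > azide > RS⁻ > ethoxide > hydride

Rank by basicity of the departing species: weakest base leaves most easily.
OTs⁻: pKₐ(p-CH₃C₆H₄SO₃H (TsOH)) ≈ -2.8 — resonance-delocalised arenesulfonate
trifluoroacetate (CF₃COO⁻): pKₐ(CF₃COOH) ≈ 0.2 — strongly electron-withdrawing CF₃ stabilises the carboxylate
azide: pKₐ(HN₃) ≈ 4.7
RS⁻: pKₐ(RSH (a thiol)) ≈ 10.5 — moderately basic; rarely leaves without activation
ethoxide: pKₐ(CH₃CH₂OH) ≈ 16
hydride: pKₐ(H₂) ≈ 36 — extremely strong base; leaves only in special hydride-transfer contexts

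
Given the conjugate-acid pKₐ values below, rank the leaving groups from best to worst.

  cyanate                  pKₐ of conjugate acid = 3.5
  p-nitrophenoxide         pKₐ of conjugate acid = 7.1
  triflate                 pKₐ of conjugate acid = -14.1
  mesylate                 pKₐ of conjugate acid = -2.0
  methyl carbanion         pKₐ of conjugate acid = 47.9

triflate > mesylate > cyanate > p-nitrophenoxide > methyl carbanion

Lower conjugate-acid pKₐ ⇒ weaker base ⇒ better leaving group.
Sorting by the given values: triflate (-14.1), mesylate (-2.0), cyanate (3.5), p-nitrophenoxide (7.1), methyl carbanion (47.9).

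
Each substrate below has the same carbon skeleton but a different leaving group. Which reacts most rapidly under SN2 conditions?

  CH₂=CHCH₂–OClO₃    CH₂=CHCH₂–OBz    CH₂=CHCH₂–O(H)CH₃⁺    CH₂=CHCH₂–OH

Same R in every case — rank the leaving groups.
A good leaving group is a weak base: the lower the pKₐ of its conjugate acid, the more readily it departs.
CH₂=CHCH₂–OClO₃ loses ClO₄⁻: pKₐ(HClO₄) ≈ -10
CH₂=CHCH₂–O(H)CH₃⁺ loses R'OH: pKₐ(R'OH₂⁺) ≈ -2.4
CH₂=CHCH₂–OBz loses PhCOO⁻: pKₐ(C₆H₅COOH) ≈ 4.2
CH₂=CHCH₂–OH loses OH⁻: pKₐ(H₂O) ≈ 15.7

CH₂=CHCH₂–OClO₃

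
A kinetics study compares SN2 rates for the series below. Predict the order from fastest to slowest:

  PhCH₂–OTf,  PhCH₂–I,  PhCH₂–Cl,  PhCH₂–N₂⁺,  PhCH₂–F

Identical carbon frameworks mean the comparison reduces to leaving-group quality.
A good leaving group is a weak base: the lower the pKₐ of its conjugate acid, the more readily it departs.
PhCH₂–N₂⁺ loses N₂: no meaningful conjugate acid; N₂ departs as an exceptionally stable neutral molecule
PhCH₂–OTf loses OTf⁻: pKₐ(CF₃SO₃H (triflic acid)) ≈ -14
PhCH₂–I loses I⁻: pKₐ(HI) ≈ -10
PhCH₂–Cl loses Cl⁻: pKₐ(HCl) ≈ -7
PhCH₂–F loses F⁻: pKₐ(HF) ≈ 3.2

PhCH₂–N₂⁺ > PhCH₂–OTf > PhCH₂–I > PhCH₂–Cl > PhCH₂–F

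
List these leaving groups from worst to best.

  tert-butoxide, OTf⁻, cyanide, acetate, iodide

Rank by basicity of the departing species: weakest base leaves most easily.
OTf⁻: pKₐ(CF₃SO₃H (triflic acid)) ≈ -14
iodide: pKₐ(HI) ≈ -10 — large, highly polarisable; very weak base
acetate: pKₐ(CH₃COOH) ≈ 4.8
cyanide: pKₐ(HCN) ≈ 9.2 — sp carbon stabilises the charge somewhat, but still a poor LG
tert-butoxide: pKₐ(t-BuOH) ≈ 18 — bulky, strongly basic alkoxide
Reversing gives the worst-to-best order requested.

tert-butoxide < cyanide < acetate < iodide < OTf⁻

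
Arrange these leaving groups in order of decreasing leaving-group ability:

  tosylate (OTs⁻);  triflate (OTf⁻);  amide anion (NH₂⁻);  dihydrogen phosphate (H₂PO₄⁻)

triflate (OTf⁻) > tosylate (OTs⁻) > dihydrogen phosphate (H₂PO₄⁻) > amide anion (NH₂⁻)

The more stable X⁻ (or X) is on its own — i.e. the weaker a base it is — the better a leaving group it makes.
triflate (OTf⁻): pKₐ(CF₃SO₃H (triflic acid)) ≈ -14
tosylate (OTs⁻): pKₐ(p-CH₃C₆H₄SO₃H (TsOH)) ≈ -2.8 — resonance-delocalised arenesulfonate
dihydrogen phosphate (H₂PO₄⁻): pKₐ(H₃PO₄) ≈ 2.1 — moderate base; biological leaving group after further activation
amide anion (NH₂⁻): pKₐ(NH₃) ≈ 38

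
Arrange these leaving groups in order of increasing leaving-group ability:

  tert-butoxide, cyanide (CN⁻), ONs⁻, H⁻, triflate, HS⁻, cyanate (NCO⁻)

H⁻ < tert-butoxide < cyanide (CN⁻) < HS⁻ < cyanate (NCO⁻) < ONs⁻ < triflate

Leaving-group ability tracks the stability of the departed species; conjugate-acid pKₐ is the usual yardstick (lower pKₐ → better LG).
triflate: pKₐ(CF₃SO₃H (triflic acid)) ≈ -14
ONs⁻: pKₐ(p-O₂NC₆H₄SO₃H) ≈ -3.5
cyanate (NCO⁻): pKₐ(HOCN) ≈ 3.5
HS⁻: pKₐ(H₂S) ≈ 7
cyanide (CN⁻): pKₐ(HCN) ≈ 9.2
tert-butoxide: pKₐ(t-BuOH) ≈ 18
H⁻: pKₐ(H₂) ≈ 36
Reversing gives the worst-to-best order requested.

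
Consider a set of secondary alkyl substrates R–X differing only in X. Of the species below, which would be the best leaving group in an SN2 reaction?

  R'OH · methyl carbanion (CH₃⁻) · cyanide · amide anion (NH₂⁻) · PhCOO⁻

R'OH

The more stable X⁻ (or X) is on its own — i.e. the weaker a base it is — the better a leaving group it makes.
R'OH: pKₐ(R'OH₂⁺) ≈ -2.4
PhCOO⁻: pKₐ(C₆H₅COOH) ≈ 4.2
cyanide: pKₐ(HCN) ≈ 9.2
amide anion (NH₂⁻): pKₐ(NH₃) ≈ 38
methyl carbanion (CH₃⁻): pKₐ(CH₄) ≈ 48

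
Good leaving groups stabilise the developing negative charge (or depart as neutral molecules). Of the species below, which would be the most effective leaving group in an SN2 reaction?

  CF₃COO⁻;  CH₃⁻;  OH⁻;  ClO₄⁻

A good leaving group is a weak base: the lower the pKₐ of its conjugate acid, the more readily it departs.
ClO₄⁻: pKₐ(HClO₄) ≈ -10
CF₃COO⁻: pKₐ(CF₃COOH) ≈ 0.2
OH⁻: pKₐ(H₂O) ≈ 15.7
CH₃⁻: pKₐ(CH₄) ≈ 48

ClO₄⁻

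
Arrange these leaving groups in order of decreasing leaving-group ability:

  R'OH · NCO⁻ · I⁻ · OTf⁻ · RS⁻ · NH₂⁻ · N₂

N₂ > OTf⁻ > I⁻ > R'OH > NCO⁻ > RS⁻ > NH₂⁻

N₂: no meaningful conjugate acid; N₂ departs as an exceptionally stable neutral molecule
OTf⁻: pKₐ(CF₃SO₃H (triflic acid)) ≈ -14
I⁻: pKₐ(HI) ≈ -10
R'OH: pKₐ(R'OH₂⁺) ≈ -2.4
NCO⁻: pKₐ(HOCN) ≈ 3.5 — resonance between N and O
RS⁻: pKₐ(RSH (a thiol)) ≈ 10.5 — moderately basic; rarely leaves without activation
NH₂⁻: pKₐ(NH₃) ≈ 38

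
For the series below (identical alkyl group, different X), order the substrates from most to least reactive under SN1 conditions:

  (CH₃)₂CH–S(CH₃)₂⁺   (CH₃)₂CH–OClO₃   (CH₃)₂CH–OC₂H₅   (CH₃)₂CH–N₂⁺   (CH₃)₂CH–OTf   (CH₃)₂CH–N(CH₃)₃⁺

Identical carbon frameworks mean the comparison reduces to leaving-group quality.
The more stable X⁻ (or X) is on its own — i.e. the weaker a base it is — the better a leaving group it makes.
(CH₃)₂CH–N₂⁺ loses N₂: no meaningful conjugate acid; N₂ departs as an exceptionally stable neutral molecule
(CH₃)₂CH–OTf loses OTf⁻: pKₐ(CF₃SO₃H (triflic acid)) ≈ -14
(CH₃)₂CH–OClO₃ loses ClO₄⁻: pKₐ(HClO₄) ≈ -10
(CH₃)₂CH–S(CH₃)₂⁺ loses SR'₂: pKₐ(R'₂SH⁺) ≈ -7
(CH₃)₂CH–N(CH₃)₃⁺ loses NR'₃: pKₐ(R'₃NH⁺) ≈ 10.7
(CH₃)₂CH–OC₂H₅ loses CH₃CH₂O⁻: pKₐ(CH₃CH₂OH) ≈ 16

(CH₃)₂CH–N₂⁺ > (CH₃)₂CH–OTf > (CH₃)₂CH–OClO₃ > (CH₃)₂CH–S(CH₃)₂⁺ > (CH₃)₂CH–N(CH₃)₃⁺ > (CH₃)₂CH–OC₂H₅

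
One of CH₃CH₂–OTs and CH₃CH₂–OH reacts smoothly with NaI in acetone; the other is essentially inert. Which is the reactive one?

CH₃CH₂–OTs

From CH₃CH₂–OH the departing group would be OH⁻ (pKₐ(H₂O) ≈ 15.7). Strong base; essentially never leaves without prior activation.
From CH₃CH₂–OTs the leaving group is OTs⁻ (pKₐ(p-CH₃C₆H₄SO₃H (TsOH)) ≈ -2.8). Resonance-delocalised arenesulfonate.
(In practice CH₃CH₂–OTs is made from CH₃CH₂–OH by treatment with TsCl / pyridine, converting the hydroxyl into a tosylate.)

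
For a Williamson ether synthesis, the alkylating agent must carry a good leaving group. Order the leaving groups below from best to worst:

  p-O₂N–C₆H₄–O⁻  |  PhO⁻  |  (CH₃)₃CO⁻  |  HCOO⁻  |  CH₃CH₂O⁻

A good leaving group is a weak base: the lower the pKₐ of its conjugate acid, the more readily it departs.
HCOO⁻: pKₐ(HCOOH) ≈ 3.8
p-O₂N–C₆H₄–O⁻: pKₐ(p-nitrophenol) ≈ 7.2
PhO⁻: pKₐ(C₆H₅OH (phenol)) ≈ 10
CH₃CH₂O⁻: pKₐ(CH₃CH₂OH) ≈ 16
(CH₃)₃CO⁻: pKₐ(t-BuOH) ≈ 18

HCOO⁻ > p-O₂N–C₆H₄–O⁻ > PhO⁻ > CH₃CH₂O⁻ > (CH₃)₃CO⁻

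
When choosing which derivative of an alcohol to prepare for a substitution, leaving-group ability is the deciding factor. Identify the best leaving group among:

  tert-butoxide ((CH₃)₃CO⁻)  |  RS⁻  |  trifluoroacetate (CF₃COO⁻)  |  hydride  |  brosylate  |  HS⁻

brosylate: pKₐ(p-BrC₆H₄SO₃H) ≈ -2.8
trifluoroacetate (CF₃COO⁻): pKₐ(CF₃COOH) ≈ 0.2
HS⁻: pKₐ(H₂S) ≈ 7
RS⁻: pKₐ(RSH (a thiol)) ≈ 10.5
tert-butoxide ((CH₃)₃CO⁻): pKₐ(t-BuOH) ≈ 18
hydride: pKₐ(H₂) ≈ 36

brosylate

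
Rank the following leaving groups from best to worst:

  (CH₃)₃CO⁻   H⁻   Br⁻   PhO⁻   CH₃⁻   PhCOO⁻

Br⁻ > PhCOO⁻ > PhO⁻ > (CH₃)₃CO⁻ > H⁻ > CH₃⁻

Leaving-group ability tracks the stability of the departed species; conjugate-acid pKₐ is the usual yardstick (lower pKₐ → better LG).
Br⁻: pKₐ(HBr) ≈ -9
PhCOO⁻: pKₐ(C₆H₅COOH) ≈ 4.2
PhO⁻: pKₐ(C₆H₅OH (phenol)) ≈ 10
(CH₃)₃CO⁻: pKₐ(t-BuOH) ≈ 18
H⁻: pKₐ(H₂) ≈ 36
CH₃⁻: pKₐ(CH₄) ≈ 48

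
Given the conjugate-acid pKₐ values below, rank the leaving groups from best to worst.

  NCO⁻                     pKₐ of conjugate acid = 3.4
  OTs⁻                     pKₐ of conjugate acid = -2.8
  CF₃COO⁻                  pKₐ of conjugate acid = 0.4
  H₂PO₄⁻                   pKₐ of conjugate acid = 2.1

OTs⁻ > CF₃COO⁻ > H₂PO₄⁻ > NCO⁻

Lower conjugate-acid pKₐ ⇒ weaker base ⇒ better leaving group.
Sorting by the given values: OTs⁻ (-2.8), CF₃COO⁻ (0.4), H₂PO₄⁻ (2.1), NCO⁻ (3.4).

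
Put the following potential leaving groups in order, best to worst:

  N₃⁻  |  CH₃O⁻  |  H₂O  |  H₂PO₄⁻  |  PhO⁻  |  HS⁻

Leaving-group ability tracks the stability of the departed species; conjugate-acid pKₐ is the usual yardstick (lower pKₐ → better LG).
H₂O: pKₐ(H₃O⁺) ≈ -1.7
H₂PO₄⁻: pKₐ(H₃PO₄) ≈ 2.1
N₃⁻: pKₐ(HN₃) ≈ 4.7
HS⁻: pKₐ(H₂S) ≈ 7
PhO⁻: pKₐ(C₆H₅OH (phenol)) ≈ 10
CH₃O⁻: pKₐ(CH₃OH) ≈ 15.5

H₂O > H₂PO₄⁻ > N₃⁻ > HS⁻ > PhO⁻ > CH₃O⁻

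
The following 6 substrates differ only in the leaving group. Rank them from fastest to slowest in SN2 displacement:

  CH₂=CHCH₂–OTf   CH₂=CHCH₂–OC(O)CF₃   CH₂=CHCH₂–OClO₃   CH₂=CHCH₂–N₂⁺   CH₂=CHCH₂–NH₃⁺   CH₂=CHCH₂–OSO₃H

CH₂=CHCH₂–N₂⁺ > CH₂=CHCH₂–OTf > CH₂=CHCH₂–OClO₃ > CH₂=CHCH₂–OSO₃H > CH₂=CHCH₂–OC(O)CF₃ > CH₂=CHCH₂–NH₃⁺

Identical carbon frameworks mean the comparison reduces to leaving-group quality.
Rank by basicity of the departing species: weakest base leaves most easily.
CH₂=CHCH₂–N₂⁺ loses N₂: no meaningful conjugate acid; N₂ departs as an exceptionally stable neutral molecule
CH₂=CHCH₂–OTf loses OTf⁻: pKₐ(CF₃SO₃H (triflic acid)) ≈ -14
CH₂=CHCH₂–OClO₃ loses ClO₄⁻: pKₐ(HClO₄) ≈ -10
CH₂=CHCH₂–OSO₃H loses HSO₄⁻: pKₐ(H₂SO₄) ≈ -3
CH₂=CHCH₂–OC(O)CF₃ loses CF₃COO⁻: pKₐ(CF₃COOH) ≈ 0.2
CH₂=CHCH₂–NH₃⁺ loses NH₃: pKₐ(NH₄⁺) ≈ 9.2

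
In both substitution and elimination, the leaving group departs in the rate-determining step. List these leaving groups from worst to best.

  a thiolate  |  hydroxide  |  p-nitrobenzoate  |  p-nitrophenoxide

hydroxide < a thiolate < p-nitrophenoxide < p-nitrobenzoate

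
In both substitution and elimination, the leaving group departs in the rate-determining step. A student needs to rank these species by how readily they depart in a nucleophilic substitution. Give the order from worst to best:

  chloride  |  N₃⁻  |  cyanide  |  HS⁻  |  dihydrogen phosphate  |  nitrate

cyanide < HS⁻ < N₃⁻ < dihydrogen phosphate < nitrate < chloride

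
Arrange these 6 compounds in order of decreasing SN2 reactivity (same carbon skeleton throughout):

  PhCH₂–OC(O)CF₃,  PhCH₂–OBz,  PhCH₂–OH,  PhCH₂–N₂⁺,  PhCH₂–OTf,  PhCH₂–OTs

The skeletons are identical, so relative rate is governed entirely by leaving-group ability.
The more stable X⁻ (or X) is on its own — i.e. the weaker a base it is — the better a leaving group it makes.
PhCH₂–N₂⁺ loses N₂: no meaningful conjugate acid; N₂ departs as an exceptionally stable neutral molecule
PhCH₂–OTf loses OTf⁻: pKₐ(CF₃SO₃H (triflic acid)) ≈ -14
PhCH₂–OTs loses OTs⁻: pKₐ(p-CH₃C₆H₄SO₃H (TsOH)) ≈ -2.8
PhCH₂–OC(O)CF₃ loses CF₃COO⁻: pKₐ(CF₃COOH) ≈ 0.2
PhCH₂–OBz loses PhCOO⁻: pKₐ(C₆H₅COOH) ≈ 4.2
PhCH₂–OH loses OH⁻: pKₐ(H₂O) ≈ 15.7

PhCH₂–N₂⁺ > PhCH₂–OTf > PhCH₂–OTs > PhCH₂–OC(O)CF₃ > PhCH₂–OBz > PhCH₂–OH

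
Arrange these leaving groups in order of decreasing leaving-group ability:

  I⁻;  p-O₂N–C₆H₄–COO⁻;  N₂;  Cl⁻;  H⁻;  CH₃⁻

N₂ > I⁻ > Cl⁻ > p-O₂N–C₆H₄–COO⁻ > H⁻ > CH₃⁻

N₂: no meaningful conjugate acid; N₂ departs as an exceptionally stable neutral molecule
I⁻: pKₐ(HI) ≈ -10 — large, highly polarisable; very weak base
Cl⁻: pKₐ(HCl) ≈ -7
p-O₂N–C₆H₄–COO⁻: pKₐ(p-nitrobenzoic acid) ≈ 3.4 — electron-withdrawing nitro group stabilises the carboxylate
H⁻: pKₐ(H₂) ≈ 36 — extremely strong base; leaves only in special hydride-transfer contexts
CH₃⁻: pKₐ(CH₄) ≈ 48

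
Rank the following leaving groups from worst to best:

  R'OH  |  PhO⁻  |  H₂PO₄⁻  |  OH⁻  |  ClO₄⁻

OH⁻ < PhO⁻ < H₂PO₄⁻ < R'OH < ClO₄⁻

ClO₄⁻: pKₐ(HClO₄) ≈ -10 — extremely weak base; rarely used for safety reasons
R'OH: pKₐ(R'OH₂⁺) ≈ -2.4
H₂PO₄⁻: pKₐ(H₃PO₄) ≈ 2.1 — moderate base; biological leaving group after further activation
PhO⁻: pKₐ(C₆H₅OH (phenol)) ≈ 10
OH⁻: pKₐ(H₂O) ≈ 15.7 — strong base; essentially never leaves without prior activation
The question asks for worst first, so the sequence is read in increasing leaving-group ability.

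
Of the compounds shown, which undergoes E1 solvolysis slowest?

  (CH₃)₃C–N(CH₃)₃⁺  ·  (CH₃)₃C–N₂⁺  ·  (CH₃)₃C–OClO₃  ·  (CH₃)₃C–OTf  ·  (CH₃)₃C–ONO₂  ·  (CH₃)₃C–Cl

(CH₃)₃C–N(CH₃)₃⁺

With the same alkyl group throughout, only the leaving group differentiates the rates.
Leaving-group ability tracks the stability of the departed species; conjugate-acid pKₐ is the usual yardstick (lower pKₐ → better LG).
(CH₃)₃C–N₂⁺ loses N₂: no meaningful conjugate acid; N₂ departs as an exceptionally stable neutral molecule
(CH₃)₃C–OTf loses OTf⁻: pKₐ(CF₃SO₃H (triflic acid)) ≈ -14
(CH₃)₃C–OClO₃ loses ClO₄⁻: pKₐ(HClO₄) ≈ -10
(CH₃)₃C–Cl loses Cl⁻: pKₐ(HCl) ≈ -7
(CH₃)₃C–ONO₂ loses NO₃⁻: pKₐ(HNO₃) ≈ -1.3
(CH₃)₃C–N(CH₃)₃⁺ loses NR'₃: pKₐ(R'₃NH⁺) ≈ 10.7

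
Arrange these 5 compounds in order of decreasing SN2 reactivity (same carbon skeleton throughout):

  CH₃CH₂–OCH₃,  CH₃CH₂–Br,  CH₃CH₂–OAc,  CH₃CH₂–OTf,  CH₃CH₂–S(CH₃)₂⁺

Identical carbon frameworks mean the comparison reduces to leaving-group quality.
Leaving-group ability tracks the stability of the departed species; conjugate-acid pKₐ is the usual yardstick (lower pKₐ → better LG).
CH₃CH₂–OTf loses OTf⁻: pKₐ(CF₃SO₃H (triflic acid)) ≈ -14
CH₃CH₂–Br loses Br⁻: pKₐ(HBr) ≈ -9
CH₃CH₂–S(CH₃)₂⁺ loses SR'₂: pKₐ(R'₂SH⁺) ≈ -7
CH₃CH₂–OAc loses AcO⁻: pKₐ(CH₃COOH) ≈ 4.8
CH₃CH₂–OCH₃ loses CH₃O⁻: pKₐ(CH₃OH) ≈ 15.5

CH₃CH₂–OTf > CH₃CH₂–Br > CH₃CH₂–S(CH₃)₂⁺ > CH₃CH₂–OAc > CH₃CH₂–OCH₃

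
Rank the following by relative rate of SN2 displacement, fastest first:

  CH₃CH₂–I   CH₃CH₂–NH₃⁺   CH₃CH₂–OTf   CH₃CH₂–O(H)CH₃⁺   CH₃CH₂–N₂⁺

CH₃CH₂–N₂⁺ > CH₃CH₂–OTf > CH₃CH₂–I > CH₃CH₂–O(H)CH₃⁺ > CH₃CH₂–NH₃⁺

The skeletons are identical, so relative rate is governed entirely by leaving-group ability.
Leaving-group ability tracks the stability of the departed species; conjugate-acid pKₐ is the usual yardstick (lower pKₐ → better LG).
CH₃CH₂–N₂⁺ loses N₂: no meaningful conjugate acid; N₂ departs as an exceptionally stable neutral molecule
CH₃CH₂–OTf loses OTf⁻: pKₐ(CF₃SO₃H (triflic acid)) ≈ -14
CH₃CH₂–I loses I⁻: pKₐ(HI) ≈ -10
CH₃CH₂–O(H)CH₃⁺ loses R'OH: pKₐ(R'OH₂⁺) ≈ -2.4
CH₃CH₂–NH₃⁺ loses NH₃: pKₐ(NH₄⁺) ≈ 9.2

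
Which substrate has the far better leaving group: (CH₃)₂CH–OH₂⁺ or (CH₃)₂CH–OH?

From (CH₃)₂CH–OH the departing group would be OH⁻ (pKₐ(H₂O) ≈ 15.7). Strong base; essentially never leaves without prior activation.
From (CH₃)₂CH–OH₂⁺ the leaving group is H₂O (pKₐ(H₃O⁺) ≈ -1.7). Neutral; leaves from a protonated alcohol (R–OH₂⁺).
(In practice (CH₃)₂CH–OH₂⁺ is made from (CH₃)₂CH–OH by protonation with strong acid, converting the leaving group from hydroxide to neutral water.)

(CH₃)₂CH–OH₂⁺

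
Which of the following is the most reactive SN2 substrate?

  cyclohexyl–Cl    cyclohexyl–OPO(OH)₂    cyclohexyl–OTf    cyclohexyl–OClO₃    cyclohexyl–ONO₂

cyclohexyl–OTf

The skeletons are identical, so relative rate is governed entirely by leaving-group ability.
The more stable X⁻ (or X) is on its own — i.e. the weaker a base it is — the better a leaving group it makes.
cyclohexyl–OTf loses OTf⁻: pKₐ(CF₃SO₃H (triflic acid)) ≈ -14
cyclohexyl–OClO₃ loses ClO₄⁻: pKₐ(HClO₄) ≈ -10
cyclohexyl–Cl loses Cl⁻: pKₐ(HCl) ≈ -7
cyclohexyl–ONO₂ loses NO₃⁻: pKₐ(HNO₃) ≈ -1.3
cyclohexyl–OPO(OH)₂ loses H₂PO₄⁻: pKₐ(H₃PO₄) ≈ 2.1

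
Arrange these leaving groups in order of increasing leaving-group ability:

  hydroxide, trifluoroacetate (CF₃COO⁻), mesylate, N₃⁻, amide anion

The more stable X⁻ (or X) is on its own — i.e. the weaker a base it is — the better a leaving group it makes.
mesylate: pKₐ(CH₃SO₃H (MsOH)) ≈ -1.9 — resonance-delocalised alkanesulfonate
trifluoroacetate (CF₃COO⁻): pKₐ(CF₃COOH) ≈ 0.2 — strongly electron-withdrawing CF₃ stabilises the carboxylate
N₃⁻: pKₐ(HN₃) ≈ 4.7 — linear, resonance-stabilised
hydroxide: pKₐ(H₂O) ≈ 15.7
amide anion: pKₐ(NH₃) ≈ 38
Listed from poorest to best leaving group as asked.

amide anion < hydroxide < N₃⁻ < trifluoroacetate (CF₃COO⁻) < mesylate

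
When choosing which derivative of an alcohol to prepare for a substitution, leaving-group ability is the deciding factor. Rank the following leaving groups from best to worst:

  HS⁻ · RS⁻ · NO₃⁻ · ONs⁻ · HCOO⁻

ONs⁻ > NO₃⁻ > HCOO⁻ > HS⁻ > RS⁻

ONs⁻: pKₐ(p-O₂NC₆H₄SO₃H) ≈ -3.5
NO₃⁻: pKₐ(HNO₃) ≈ -1.3 — resonance-delocalised over three oxygens
HCOO⁻: pKₐ(HCOOH) ≈ 3.8 — resonance-stabilised carboxylate
HS⁻: pKₐ(H₂S) ≈ 7
RS⁻: pKₐ(RSH (a thiol)) ≈ 10.5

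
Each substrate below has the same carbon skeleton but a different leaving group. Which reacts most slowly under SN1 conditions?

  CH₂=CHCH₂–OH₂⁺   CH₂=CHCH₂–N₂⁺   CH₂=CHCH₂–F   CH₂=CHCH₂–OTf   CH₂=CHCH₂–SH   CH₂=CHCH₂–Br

Same R in every case — rank the leaving groups.
A good leaving group is a weak base: the lower the pKₐ of its conjugate acid, the more readily it departs.
CH₂=CHCH₂–N₂⁺ loses N₂: no meaningful conjugate acid; N₂ departs as an exceptionally stable neutral molecule
CH₂=CHCH₂–OTf loses OTf⁻: pKₐ(CF₃SO₃H (triflic acid)) ≈ -14
CH₂=CHCH₂–Br loses Br⁻: pKₐ(HBr) ≈ -9
CH₂=CHCH₂–OH₂⁺ loses H₂O: pKₐ(H₃O⁺) ≈ -1.7
CH₂=CHCH₂–F loses F⁻: pKₐ(HF) ≈ 3.2
CH₂=CHCH₂–SH loses HS⁻: pKₐ(H₂S) ≈ 7

CH₂=CHCH₂–SH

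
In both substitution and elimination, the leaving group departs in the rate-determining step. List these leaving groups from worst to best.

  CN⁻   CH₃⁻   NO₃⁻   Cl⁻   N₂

Rank by basicity of the departing species: weakest base leaves most easily.
N₂: no meaningful conjugate acid; N₂ departs as an exceptionally stable neutral molecule
Cl⁻: pKₐ(HCl) ≈ -7
NO₃⁻: pKₐ(HNO₃) ≈ -1.3 — resonance-delocalised over three oxygens
CN⁻: pKₐ(HCN) ≈ 9.2 — sp carbon stabilises the charge somewhat, but still a poor LG
CH₃⁻: pKₐ(CH₄) ≈ 48 — unstabilised carbanion; the worst conceivable leaving group
The question asks for worst first, so the sequence is read in increasing leaving-group ability.

CH₃⁻ < CN⁻ < NO₃⁻ < Cl⁻ < N₂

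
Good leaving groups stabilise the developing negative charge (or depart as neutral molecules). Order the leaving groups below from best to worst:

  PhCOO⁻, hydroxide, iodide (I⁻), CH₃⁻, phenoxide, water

iodide (I⁻) > water > PhCOO⁻ > phenoxide > hydroxide > CH₃⁻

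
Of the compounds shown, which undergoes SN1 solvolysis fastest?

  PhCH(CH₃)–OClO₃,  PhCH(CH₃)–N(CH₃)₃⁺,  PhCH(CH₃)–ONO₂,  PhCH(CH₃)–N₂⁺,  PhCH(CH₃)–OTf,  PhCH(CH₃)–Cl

Same R in every case — rank the leaving groups.
A good leaving group is a weak base: the lower the pKₐ of its conjugate acid, the more readily it departs.
PhCH(CH₃)–N₂⁺ loses N₂: no meaningful conjugate acid; N₂ departs as an exceptionally stable neutral molecule
PhCH(CH₃)–OTf loses OTf⁻: pKₐ(CF₃SO₃H (triflic acid)) ≈ -14
PhCH(CH₃)–OClO₃ loses ClO₄⁻: pKₐ(HClO₄) ≈ -10
PhCH(CH₃)–Cl loses Cl⁻: pKₐ(HCl) ≈ -7
PhCH(CH₃)–ONO₂ loses NO₃⁻: pKₐ(HNO₃) ≈ -1.3
PhCH(CH₃)–N(CH₃)₃⁺ loses NR'₃: pKₐ(R'₃NH⁺) ≈ 10.7

PhCH(CH₃)–N₂⁺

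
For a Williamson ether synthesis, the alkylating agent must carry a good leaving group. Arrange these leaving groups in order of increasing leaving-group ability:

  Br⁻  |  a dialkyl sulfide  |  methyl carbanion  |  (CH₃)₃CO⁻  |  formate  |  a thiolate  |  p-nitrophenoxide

Br⁻: pKₐ(HBr) ≈ -9
a dialkyl sulfide: pKₐ(R'₂SH⁺) ≈ -7 — neutral; leaves from a sulfonium salt (R–SR'₂⁺)
formate: pKₐ(HCOOH) ≈ 3.8 — resonance-stabilised carboxylate
p-nitrophenoxide: pKₐ(p-nitrophenol) ≈ 7.2
a thiolate: pKₐ(RSH (a thiol)) ≈ 10.5 — moderately basic; rarely leaves without activation
(CH₃)₃CO⁻: pKₐ(t-BuOH) ≈ 18
methyl carbanion: pKₐ(CH₄) ≈ 48
Reversing gives the worst-to-best order requested.

methyl carbanion < (CH₃)₃CO⁻ < a thiolate < p-nitrophenoxide < formate < a dialkyl sulfide < Br⁻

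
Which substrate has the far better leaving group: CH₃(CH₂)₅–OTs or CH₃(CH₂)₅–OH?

CH₃(CH₂)₅–OTs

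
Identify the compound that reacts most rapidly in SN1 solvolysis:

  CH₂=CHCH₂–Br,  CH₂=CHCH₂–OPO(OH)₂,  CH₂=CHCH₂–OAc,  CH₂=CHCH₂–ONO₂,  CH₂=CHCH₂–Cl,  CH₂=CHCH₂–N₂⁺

CH₂=CHCH₂–N₂⁺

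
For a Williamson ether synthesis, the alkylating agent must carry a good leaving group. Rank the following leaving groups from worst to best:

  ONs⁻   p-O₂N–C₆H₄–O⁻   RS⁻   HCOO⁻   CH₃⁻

Leaving-group ability tracks the stability of the departed species; conjugate-acid pKₐ is the usual yardstick (lower pKₐ → better LG).
ONs⁻: pKₐ(p-O₂NC₆H₄SO₃H) ≈ -3.5
HCOO⁻: pKₐ(HCOOH) ≈ 3.8 — resonance-stabilised carboxylate
p-O₂N–C₆H₄–O⁻: pKₐ(p-nitrophenol) ≈ 7.2 — nitro group delocalises the charge; the classic chromogenic LG
RS⁻: pKₐ(RSH (a thiol)) ≈ 10.5
CH₃⁻: pKₐ(CH₄) ≈ 48
Listed from poorest to best leaving group as asked.

CH₃⁻ < RS⁻ < p-O₂N–C₆H₄–O⁻ < HCOO⁻ < ONs⁻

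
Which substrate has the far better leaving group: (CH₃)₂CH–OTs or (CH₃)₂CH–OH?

(CH₃)₂CH–OTs

From (CH₃)₂CH–OH the departing group would be OH⁻ (pKₐ(H₂O) ≈ 15.7). Strong base; essentially never leaves without prior activation.
From (CH₃)₂CH–OTs the leaving group is OTs⁻ (pKₐ(p-CH₃C₆H₄SO₃H (TsOH)) ≈ -2.8). Resonance-delocalised arenesulfonate.
(In practice (CH₃)₂CH–OTs is made from (CH₃)₂CH–OH by treatment with TsCl / pyridine, converting the hydroxyl into a tosylate.)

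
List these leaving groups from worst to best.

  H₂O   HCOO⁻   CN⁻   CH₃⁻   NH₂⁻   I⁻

CH₃⁻ < NH₂⁻ < CN⁻ < HCOO⁻ < H₂O < I⁻

The more stable X⁻ (or X) is on its own — i.e. the weaker a base it is — the better a leaving group it makes.
I⁻: pKₐ(HI) ≈ -10 — large, highly polarisable; very weak base
H₂O: pKₐ(H₃O⁺) ≈ -1.7 — neutral; leaves from a protonated alcohol (R–OH₂⁺)
HCOO⁻: pKₐ(HCOOH) ≈ 3.8 — resonance-stabilised carboxylate
CN⁻: pKₐ(HCN) ≈ 9.2
NH₂⁻: pKₐ(NH₃) ≈ 38 — extremely strong base; never a leaving group
CH₃⁻: pKₐ(CH₄) ≈ 48 — unstabilised carbanion; the worst conceivable leaving group
Reversing gives the worst-to-best order requested.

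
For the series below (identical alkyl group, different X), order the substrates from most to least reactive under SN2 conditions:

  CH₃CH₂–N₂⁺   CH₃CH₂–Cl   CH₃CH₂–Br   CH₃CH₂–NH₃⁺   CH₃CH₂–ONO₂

CH₃CH₂–N₂⁺ > CH₃CH₂–Br > CH₃CH₂–Cl > CH₃CH₂–ONO₂ > CH₃CH₂–NH₃⁺

Same R in every case — rank the leaving groups.
A good leaving group is a weak base: the lower the pKₐ of its conjugate acid, the more readily it departs.
CH₃CH₂–N₂⁺ loses N₂: no meaningful conjugate acid; N₂ departs as an exceptionally stable neutral molecule
CH₃CH₂–Br loses Br⁻: pKₐ(HBr) ≈ -9
CH₃CH₂–Cl loses Cl⁻: pKₐ(HCl) ≈ -7
CH₃CH₂–ONO₂ loses NO₃⁻: pKₐ(HNO₃) ≈ -1.3
CH₃CH₂–NH₃⁺ loses NH₃: pKₐ(NH₄⁺) ≈ 9.2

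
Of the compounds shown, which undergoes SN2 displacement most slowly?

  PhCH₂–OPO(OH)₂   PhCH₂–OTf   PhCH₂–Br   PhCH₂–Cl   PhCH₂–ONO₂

PhCH₂–OPO(OH)₂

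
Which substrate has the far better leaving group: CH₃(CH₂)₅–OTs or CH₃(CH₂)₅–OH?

From CH₃(CH₂)₅–OH the departing group would be OH⁻ (pKₐ(H₂O) ≈ 15.7). Strong base; essentially never leaves without prior activation.
From CH₃(CH₂)₅–OTs the leaving group is OTs⁻ (pKₐ(p-CH₃C₆H₄SO₃H (TsOH)) ≈ -2.8). Resonance-delocalised arenesulfonate.
(In practice CH₃(CH₂)₅–OTs is made from CH₃(CH₂)₅–OH by treatment with TsCl / pyridine, converting the hydroxyl into a tosylate.)

CH₃(CH₂)₅–OTs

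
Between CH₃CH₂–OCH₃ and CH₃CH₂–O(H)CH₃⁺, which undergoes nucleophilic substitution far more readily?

From CH₃CH₂–OCH₃ the departing group would be CH₃O⁻ (pKₐ(CH₃OH) ≈ 15.5). Strong base; alkoxides do not leave unassisted.
From CH₃CH₂–O(H)CH₃⁺ the leaving group is R'OH (pKₐ(R'OH₂⁺) ≈ -2.4). Neutral; leaves from a protonated ether (an oxonium ion, R–O(H)R'⁺).
(In practice CH₃CH₂–O(H)CH₃⁺ is made from CH₃CH₂–OCH₃ by protonation with concentrated HI, allowing neutral methanol, rather than methoxide, to depart.)

CH₃CH₂–O(H)CH₃⁺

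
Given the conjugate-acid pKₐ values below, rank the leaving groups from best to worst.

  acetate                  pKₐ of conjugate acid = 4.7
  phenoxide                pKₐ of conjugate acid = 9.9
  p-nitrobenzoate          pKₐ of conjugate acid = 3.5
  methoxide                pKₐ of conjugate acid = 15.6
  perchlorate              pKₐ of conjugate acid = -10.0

Lower conjugate-acid pKₐ ⇒ weaker base ⇒ better leaving group.
Sorting by the given values: perchlorate (-10.0), p-nitrobenzoate (3.5), acetate (4.7), phenoxide (9.9), methoxide (15.6).

perchlorate > p-nitrobenzoate > acetate > phenoxide > methoxide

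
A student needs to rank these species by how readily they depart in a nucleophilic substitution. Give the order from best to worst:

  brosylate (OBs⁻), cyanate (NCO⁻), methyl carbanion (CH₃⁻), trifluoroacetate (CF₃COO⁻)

brosylate (OBs⁻) > trifluoroacetate (CF₃COO⁻) > cyanate (NCO⁻) > methyl carbanion (CH₃⁻)

The more stable X⁻ (or X) is on its own — i.e. the weaker a base it is — the better a leaving group it makes.
brosylate (OBs⁻): pKₐ(p-BrC₆H₄SO₃H) ≈ -2.8 — arenesulfonate with a p-bromo substituent
trifluoroacetate (CF₃COO⁻): pKₐ(CF₃COOH) ≈ 0.2
cyanate (NCO⁻): pKₐ(HOCN) ≈ 3.5 — resonance between N and O
methyl carbanion (CH₃⁻): pKₐ(CH₄) ≈ 48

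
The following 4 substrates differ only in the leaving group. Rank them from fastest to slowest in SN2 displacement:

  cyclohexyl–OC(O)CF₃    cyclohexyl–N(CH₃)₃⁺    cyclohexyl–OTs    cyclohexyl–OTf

cyclohexyl–OTf > cyclohexyl–OTs > cyclohexyl–OC(O)CF₃ > cyclohexyl–N(CH₃)₃⁺

Identical carbon frameworks mean the comparison reduces to leaving-group quality.
A good leaving group is a weak base: the lower the pKₐ of its conjugate acid, the more readily it departs.
cyclohexyl–OTf loses OTf⁻: pKₐ(CF₃SO₃H (triflic acid)) ≈ -14
cyclohexyl–OTs loses OTs⁻: pKₐ(p-CH₃C₆H₄SO₃H (TsOH)) ≈ -2.8
cyclohexyl–OC(O)CF₃ loses CF₃COO⁻: pKₐ(CF₃COOH) ≈ 0.2
cyclohexyl–N(CH₃)₃⁺ loses NR'₃: pKₐ(R'₃NH⁺) ≈ 10.7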